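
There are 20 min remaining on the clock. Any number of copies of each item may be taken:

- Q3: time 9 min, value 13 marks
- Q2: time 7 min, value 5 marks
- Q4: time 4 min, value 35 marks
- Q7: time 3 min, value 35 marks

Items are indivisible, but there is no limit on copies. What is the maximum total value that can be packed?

Best value-per-unit is Q7 at 35/3; filling with it alone gives 6×35 = 210.
Optimal mix: 2×Q4 + 4×Q7 → time 20, value 210.

210 marks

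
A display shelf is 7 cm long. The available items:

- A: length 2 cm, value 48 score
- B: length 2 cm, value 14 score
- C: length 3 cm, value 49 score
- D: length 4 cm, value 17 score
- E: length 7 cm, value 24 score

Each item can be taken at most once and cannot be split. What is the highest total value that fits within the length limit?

111 score

Check high-value combinations within 7 cm:
- A+B+C: length 2+2+3=7, value 48+14+49=111
- A+C: length 2+3=5, value 48+49=97
- C+D: length 3+4=7, value 49+17=66
Best: 111 score.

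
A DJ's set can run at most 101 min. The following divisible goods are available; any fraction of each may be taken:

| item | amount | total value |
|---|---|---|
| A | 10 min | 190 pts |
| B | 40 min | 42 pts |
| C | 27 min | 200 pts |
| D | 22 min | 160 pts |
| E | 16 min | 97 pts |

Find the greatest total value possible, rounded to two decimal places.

674.30

Take in order of value per unit:
- A (190/10 per unit): all 10 → value 190, running total 190.00
- C (200/27 per unit): all 27 → value 200, running total 390.00
- D (160/22 per unit): all 22 → value 160, running total 550.00
- E (97/16 per unit): all 16 → value 97, running total 647.00
- B (42/40 per unit): 26 of 40 → value 26×42/40 = 27.3000, running total 674.30
Total 674.30.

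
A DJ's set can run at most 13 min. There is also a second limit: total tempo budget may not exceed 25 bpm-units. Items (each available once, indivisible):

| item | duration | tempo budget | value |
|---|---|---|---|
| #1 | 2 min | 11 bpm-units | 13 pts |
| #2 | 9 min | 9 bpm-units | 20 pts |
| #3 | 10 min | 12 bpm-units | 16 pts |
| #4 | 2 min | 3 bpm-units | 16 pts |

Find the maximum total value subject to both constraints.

Feasible sets respecting both limits:
- #1+#2+#4: duration 13, tempo budget 23, value 49
- #2+#4: duration 11, tempo budget 12, value 36
- #1+#2: duration 11, tempo budget 20, value 33
- #3+#4: duration 12, tempo budget 15, value 32
Best: 49 pts.

49 pts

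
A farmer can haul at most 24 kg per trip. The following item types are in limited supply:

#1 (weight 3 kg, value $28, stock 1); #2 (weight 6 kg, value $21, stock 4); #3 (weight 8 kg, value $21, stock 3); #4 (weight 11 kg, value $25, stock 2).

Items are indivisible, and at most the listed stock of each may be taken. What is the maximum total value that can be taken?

Top feasible selections:
- 1×#1 + 3×#2: weight 21, value 91
- 1×#1 + 2×#2 + 1×#3: weight 23, value 91
- 4×#2: weight 24, value 84
- 1×#1 + 1×#2 + 1×#4: weight 20, value 74
Best: $91.

$91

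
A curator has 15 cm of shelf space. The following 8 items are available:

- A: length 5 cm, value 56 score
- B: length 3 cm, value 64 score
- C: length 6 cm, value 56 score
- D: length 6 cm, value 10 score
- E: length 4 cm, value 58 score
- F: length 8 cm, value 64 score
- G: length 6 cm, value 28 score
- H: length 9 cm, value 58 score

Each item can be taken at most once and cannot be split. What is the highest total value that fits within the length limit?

Check high-value combinations within 15 cm:
- B+E+F: length 3+4+8=15, value 64+58+64=186
- A+B+E: length 5+3+4=12, value 56+64+58=178
- B+C+E: length 3+6+4=13, value 64+56+58=178
- A+B+C: length 5+3+6=14, value 56+64+56=176
- A+C+E: length 5+6+4=15, value 56+56+58=170
Best: 186 score.

186 score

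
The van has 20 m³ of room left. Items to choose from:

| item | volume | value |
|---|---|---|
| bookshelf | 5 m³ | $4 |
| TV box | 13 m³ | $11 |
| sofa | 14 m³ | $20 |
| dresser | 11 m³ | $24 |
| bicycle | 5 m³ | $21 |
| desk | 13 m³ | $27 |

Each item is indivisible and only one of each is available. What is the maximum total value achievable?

Check high-value combinations within 20 m³:
- bicycle+desk: volume 5+13=18, value 21+27=48
- dresser+bicycle: volume 11+5=16, value 24+21=45
- sofa+bicycle: volume 14+5=19, value 20+21=41
- TV box+bicycle: volume 13+5=18, value 11+21=32
Best: $48.

$48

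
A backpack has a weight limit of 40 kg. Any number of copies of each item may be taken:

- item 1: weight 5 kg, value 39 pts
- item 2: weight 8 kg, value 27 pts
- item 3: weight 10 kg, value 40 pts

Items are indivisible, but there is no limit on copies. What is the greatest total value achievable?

312 pts

Best value-per-unit is item 1 at 39/5, and filling with it alone uses weight 8×5=40. No mix of the others beats 8×39 = 312.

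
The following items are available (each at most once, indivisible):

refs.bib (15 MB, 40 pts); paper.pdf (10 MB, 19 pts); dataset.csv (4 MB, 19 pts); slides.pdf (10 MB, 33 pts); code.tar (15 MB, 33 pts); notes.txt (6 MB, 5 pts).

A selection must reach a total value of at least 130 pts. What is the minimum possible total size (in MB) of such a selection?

50

Subsets with value ≥ 130, sorted by total size:
- refs.bib+dataset.csv+slides.pdf+code.tar+notes.txt: size 50, value 130
- refs.bib+paper.pdf+dataset.csv+slides.pdf+code.tar: size 54, value 144
- refs.bib+paper.pdf+slides.pdf+code.tar+notes.txt: size 56, value 130
Minimum size: 50 MB.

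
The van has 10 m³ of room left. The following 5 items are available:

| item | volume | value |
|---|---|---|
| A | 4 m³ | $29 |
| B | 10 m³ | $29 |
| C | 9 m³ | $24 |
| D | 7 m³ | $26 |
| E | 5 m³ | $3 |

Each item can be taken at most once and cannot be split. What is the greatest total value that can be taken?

$32

Check high-value combinations within 10 m³:
- A+E: volume 4+5=9, value 29+3=32
- A: volume 4, value 29
- B: volume 10, value 29
Best: $32.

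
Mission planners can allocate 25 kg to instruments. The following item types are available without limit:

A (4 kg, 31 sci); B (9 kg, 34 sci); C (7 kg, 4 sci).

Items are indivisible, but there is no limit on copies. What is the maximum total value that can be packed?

186 sci

Best value-per-unit is A at 31/4, and filling with it alone uses mass 6×4=24. No mix of the others beats 6×31 = 186.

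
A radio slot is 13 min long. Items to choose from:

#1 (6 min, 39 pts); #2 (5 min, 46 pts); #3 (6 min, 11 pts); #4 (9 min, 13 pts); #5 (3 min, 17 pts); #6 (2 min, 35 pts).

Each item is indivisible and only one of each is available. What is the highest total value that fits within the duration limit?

This is a 0/1 knapsack; check combinations near the capacity.
- #1+#2+#6: duration 6+5+2=13, value 39+46+35=120
- #2+#5+#6: duration 5+3+2=10, value 46+17+35=98
- #2+#3+#6: duration 5+6+2=13, value 46+11+35=92
- #1+#5+#6: duration 6+3+2=11, value 39+17+35=91
- #1+#2: duration 6+5=11, value 39+46=85
Best: 120 pts.

120 pts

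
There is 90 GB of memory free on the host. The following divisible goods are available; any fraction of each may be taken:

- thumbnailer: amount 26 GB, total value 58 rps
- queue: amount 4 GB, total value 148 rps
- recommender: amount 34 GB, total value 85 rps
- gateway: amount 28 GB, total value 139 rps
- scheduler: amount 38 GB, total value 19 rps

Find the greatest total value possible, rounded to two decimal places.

Take in order of value per unit:
- queue (148/4 per unit): all 4 → value 148, running total 148.00
- gateway (139/28 per unit): all 28 → value 139, running total 287.00
- recommender (85/34 per unit): all 34 → value 85, running total 372.00
- thumbnailer (58/26 per unit): 24 of 26 → value 24×58/26 = 53.5385, running total 425.54
Total 425.54.

425.54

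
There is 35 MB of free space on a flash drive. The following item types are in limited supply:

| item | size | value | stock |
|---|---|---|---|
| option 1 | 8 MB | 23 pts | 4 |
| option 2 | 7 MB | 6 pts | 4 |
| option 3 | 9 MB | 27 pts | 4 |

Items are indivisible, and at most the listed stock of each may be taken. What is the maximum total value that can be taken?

Top feasible selections:
- 1×option 1 + 3×option 3: size 35, value 104
- 2×option 1 + 2×option 3: size 34, value 100
- 3×option 1 + 1×option 3: size 33, value 96
Best: 104 pts.

104 pts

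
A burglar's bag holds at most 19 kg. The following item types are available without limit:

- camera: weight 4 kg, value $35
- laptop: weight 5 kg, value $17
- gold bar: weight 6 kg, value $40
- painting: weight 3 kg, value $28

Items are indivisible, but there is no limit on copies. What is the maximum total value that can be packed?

$175

Best value-per-unit is painting at 28/3; filling with it alone gives 6×28 = 168.
Optimal mix: 1×camera + 5×painting → weight 19, value 175.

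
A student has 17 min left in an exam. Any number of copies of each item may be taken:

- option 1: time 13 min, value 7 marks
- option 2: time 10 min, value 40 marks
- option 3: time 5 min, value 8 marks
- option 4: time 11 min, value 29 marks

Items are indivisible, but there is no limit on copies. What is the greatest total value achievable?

Best value-per-unit is option 2 at 40/10; filling with it alone gives 1×40 = 40.
Optimal mix: 1×option 2 + 1×option 3 → time 15, value 48.

48 marks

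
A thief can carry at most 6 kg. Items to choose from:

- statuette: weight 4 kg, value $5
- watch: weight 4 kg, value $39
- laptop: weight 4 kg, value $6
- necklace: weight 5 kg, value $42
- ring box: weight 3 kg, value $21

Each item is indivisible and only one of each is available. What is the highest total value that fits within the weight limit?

Check high-value combinations within 6 kg:
- necklace: weight 5, value 42
- watch: weight 4, value 39
- ring box: weight 3, value 21
- laptop: weight 4, value 6
- statuette: weight 4, value 5
Best: $42.

$42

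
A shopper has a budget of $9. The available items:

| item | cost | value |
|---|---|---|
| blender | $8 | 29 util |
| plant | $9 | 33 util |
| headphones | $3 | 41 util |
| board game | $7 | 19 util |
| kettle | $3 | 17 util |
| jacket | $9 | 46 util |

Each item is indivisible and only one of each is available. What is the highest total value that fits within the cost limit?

Check high-value combinations within $9:
- headphones+kettle: cost 3+3=6, value 41+17=58
- jacket: cost 9, value 46
- headphones: cost 3, value 41
- plant: cost 9, value 33
Best: 58 util.

58 util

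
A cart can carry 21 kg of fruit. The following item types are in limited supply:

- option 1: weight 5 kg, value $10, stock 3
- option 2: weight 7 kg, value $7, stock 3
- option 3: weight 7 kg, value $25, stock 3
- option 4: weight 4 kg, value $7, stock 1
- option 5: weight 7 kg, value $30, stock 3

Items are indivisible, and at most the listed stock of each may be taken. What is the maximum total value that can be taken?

Best selections within weight 21 and stock limits:
- 3×option 5: weight 21, value 90
- 1×option 3 + 2×option 5: weight 21, value 85
Best: $90.

$90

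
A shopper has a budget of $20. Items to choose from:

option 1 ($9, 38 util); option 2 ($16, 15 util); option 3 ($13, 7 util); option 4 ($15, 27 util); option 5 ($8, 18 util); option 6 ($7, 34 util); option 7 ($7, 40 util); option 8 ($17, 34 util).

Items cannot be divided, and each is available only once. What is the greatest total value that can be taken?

Check high-value combinations within $20:
- option 1+option 7: cost 9+7=16, value 38+40=78
- option 6+option 7: cost 7+7=14, value 34+40=74
- option 1+option 6: cost 9+7=16, value 38+34=72
Best: 78 util.

78 util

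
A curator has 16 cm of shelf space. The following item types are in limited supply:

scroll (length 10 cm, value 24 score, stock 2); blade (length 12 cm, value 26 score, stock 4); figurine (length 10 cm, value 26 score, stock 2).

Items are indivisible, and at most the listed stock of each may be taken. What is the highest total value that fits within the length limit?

26 score

Best selections within length 16 and stock limits:
- 1×figurine: length 10, value 26
- 1×blade: length 12, value 26
- 1×scroll: length 10, value 24
Best: 26 score.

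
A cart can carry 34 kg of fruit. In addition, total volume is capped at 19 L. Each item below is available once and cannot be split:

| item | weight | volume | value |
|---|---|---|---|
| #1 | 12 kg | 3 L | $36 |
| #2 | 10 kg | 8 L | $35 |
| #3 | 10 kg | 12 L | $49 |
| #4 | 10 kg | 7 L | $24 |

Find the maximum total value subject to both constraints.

Feasible sets respecting both limits:
- #1+#2+#4: weight 32, volume 18, value 95
- #1+#3: weight 22, volume 15, value 85
- #3+#4: weight 20, volume 19, value 73
Best: $95.

$95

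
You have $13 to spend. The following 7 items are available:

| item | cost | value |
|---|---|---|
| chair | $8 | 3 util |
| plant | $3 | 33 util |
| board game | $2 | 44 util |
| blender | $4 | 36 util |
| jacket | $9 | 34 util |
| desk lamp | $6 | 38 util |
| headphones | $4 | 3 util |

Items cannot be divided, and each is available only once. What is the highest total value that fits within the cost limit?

This is a 0/1 knapsack; check combinations near the capacity.
- board game+blender+desk lamp: cost 2+4+6=12, value 44+36+38=118
- plant+board game+blender+headphones: cost 3+2+4+4=13, value 33+44+36+3=116
- plant+board game+desk lamp: cost 3+2+6=11, value 33+44+38=115
- plant+board game+blender: cost 3+2+4=9, value 33+44+36=113
- plant+blender+desk lamp: cost 3+4+6=13, value 33+36+38=107
Best: 118 util.

118 util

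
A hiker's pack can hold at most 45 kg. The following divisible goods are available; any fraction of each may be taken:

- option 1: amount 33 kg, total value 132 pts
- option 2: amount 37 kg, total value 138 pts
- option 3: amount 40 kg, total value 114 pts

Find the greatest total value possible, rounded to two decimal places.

Take in order of value per unit:
- option 1 (132/33 per unit): all 33 → value 132, running total 132.00
- option 2 (138/37 per unit): 12 of 37 → value 12×138/37 = 44.7568, running total 176.76
Total 176.76.

176.76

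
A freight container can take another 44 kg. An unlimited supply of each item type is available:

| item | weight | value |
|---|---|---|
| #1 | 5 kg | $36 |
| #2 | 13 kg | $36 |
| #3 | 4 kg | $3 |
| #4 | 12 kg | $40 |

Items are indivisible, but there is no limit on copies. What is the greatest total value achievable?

Best value-per-unit is #1 at 36/5; filling with it alone gives 8×36 = 288.
Optimal mix: 8×#1 + 1×#3 → weight 44, value 291.

$291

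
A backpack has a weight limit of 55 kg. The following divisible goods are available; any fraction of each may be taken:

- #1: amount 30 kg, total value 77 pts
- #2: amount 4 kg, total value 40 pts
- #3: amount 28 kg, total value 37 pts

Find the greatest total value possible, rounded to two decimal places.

Take in order of value per unit:
- #2 (40/4 per unit): all 4 → value 40, running total 40.00
- #1 (77/30 per unit): all 30 → value 77, running total 117.00
- #3 (37/28 per unit): 21 of 28 → value 21×37/28 = 27.7500, running total 144.75
Total 144.75.

144.75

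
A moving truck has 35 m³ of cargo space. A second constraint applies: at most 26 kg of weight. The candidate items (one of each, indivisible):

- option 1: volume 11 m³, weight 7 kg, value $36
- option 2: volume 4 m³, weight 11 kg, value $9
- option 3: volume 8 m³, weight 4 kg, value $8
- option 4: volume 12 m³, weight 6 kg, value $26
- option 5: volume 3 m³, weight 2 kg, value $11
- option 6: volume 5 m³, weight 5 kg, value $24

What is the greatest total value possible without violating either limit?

Feasible sets respecting both limits:
- option 1+option 4+option 5+option 6: volume 31, weight 20, value 97
- option 1+option 4+option 6: volume 28, weight 18, value 86
- option 1+option 2+option 4+option 5: volume 30, weight 26, value 82
- option 1+option 3+option 4+option 5: volume 34, weight 19, value 81
Best: $97.

$97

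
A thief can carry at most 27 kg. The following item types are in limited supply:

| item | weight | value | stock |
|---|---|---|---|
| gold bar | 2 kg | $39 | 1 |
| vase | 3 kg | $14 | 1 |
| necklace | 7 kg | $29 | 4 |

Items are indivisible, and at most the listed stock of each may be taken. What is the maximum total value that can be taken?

Best selections within weight 27 and stock limits:
- 1×gold bar + 1×vase + 3×necklace: weight 26, value 140
- 1×gold bar + 3×necklace: weight 23, value 126
- 1×gold bar + 1×vase + 2×necklace: weight 19, value 111
- 1×vase + 3×necklace: weight 24, value 101
Best: $140.

$140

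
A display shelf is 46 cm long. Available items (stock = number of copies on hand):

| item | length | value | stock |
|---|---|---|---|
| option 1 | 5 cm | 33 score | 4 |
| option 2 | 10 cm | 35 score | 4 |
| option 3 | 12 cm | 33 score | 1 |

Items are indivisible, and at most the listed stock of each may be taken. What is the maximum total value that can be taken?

Top feasible selections:
- 3×option 1 + 3×option 2: length 45, value 204
- 4×option 1 + 2×option 2: length 40, value 202
- 4×option 1 + 1×option 2 + 1×option 3: length 42, value 200
- 1×option 1 + 4×option 2: length 45, value 173
Best: 204 score.

204 score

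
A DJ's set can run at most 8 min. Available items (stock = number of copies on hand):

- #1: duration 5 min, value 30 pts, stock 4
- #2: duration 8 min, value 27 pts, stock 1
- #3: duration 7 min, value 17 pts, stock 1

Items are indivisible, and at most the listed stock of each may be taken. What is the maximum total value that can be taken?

30 pts

Top feasible selections:
- 1×#1: duration 5, value 30
- 1×#2: duration 8, value 27
- 1×#3: duration 7, value 17
Best: 30 pts.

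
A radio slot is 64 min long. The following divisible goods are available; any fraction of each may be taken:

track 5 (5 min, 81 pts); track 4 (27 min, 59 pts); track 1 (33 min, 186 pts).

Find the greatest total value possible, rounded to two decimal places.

Take in order of value per unit:
- track 5 (81/5 per unit): all 5 → value 81, running total 81.00
- track 1 (186/33 per unit): all 33 → value 186, running total 267.00
- track 4 (59/27 per unit): 26 of 27 → value 26×59/27 = 56.8148, running total 323.81
Total 323.81.

323.81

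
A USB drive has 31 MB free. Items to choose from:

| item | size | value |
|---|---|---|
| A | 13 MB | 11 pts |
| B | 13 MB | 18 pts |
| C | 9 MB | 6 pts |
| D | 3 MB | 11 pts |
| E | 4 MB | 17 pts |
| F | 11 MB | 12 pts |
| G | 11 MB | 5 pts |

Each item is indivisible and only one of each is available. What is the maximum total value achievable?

Check high-value combinations within 31 MB:
- B+D+E+F: size 13+3+4+11=31, value 18+11+17+12=58
- B+C+D+E: size 13+9+3+4=29, value 18+6+11+17=52
- A+D+E+F: size 13+3+4+11=31, value 11+11+17+12=51
Best: 58 pts.

58 pts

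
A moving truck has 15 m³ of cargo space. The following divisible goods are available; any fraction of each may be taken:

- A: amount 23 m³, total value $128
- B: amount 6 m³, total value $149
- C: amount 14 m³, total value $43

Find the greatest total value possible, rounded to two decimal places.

Take in order of value per unit:
- B (149/6 per unit): all 6 → value 149, running total 149.00
- A (128/23 per unit): 9 of 23 → value 9×128/23 = 50.0870, running total 199.09
Total 199.09.

199.09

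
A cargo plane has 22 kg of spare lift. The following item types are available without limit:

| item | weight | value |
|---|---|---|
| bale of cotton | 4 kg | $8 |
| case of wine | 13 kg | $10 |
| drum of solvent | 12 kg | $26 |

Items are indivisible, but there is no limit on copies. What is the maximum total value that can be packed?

$42

Best value-per-unit is drum of solvent at 26/12; filling with it alone gives 1×26 = 26.
Optimal mix: 2×bale of cotton + 1×drum of solvent → weight 20, value 42.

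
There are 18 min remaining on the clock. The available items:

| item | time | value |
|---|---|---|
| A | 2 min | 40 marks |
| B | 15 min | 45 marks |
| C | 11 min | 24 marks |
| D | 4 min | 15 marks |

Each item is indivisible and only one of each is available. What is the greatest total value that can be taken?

Check high-value combinations within 18 min:
- A+B: time 2+15=17, value 40+45=85
- A+C+D: time 2+11+4=17, value 40+24+15=79
- A+C: time 2+11=13, value 40+24=64
- A+D: time 2+4=6, value 40+15=55
Best: 85 marks.

85 marks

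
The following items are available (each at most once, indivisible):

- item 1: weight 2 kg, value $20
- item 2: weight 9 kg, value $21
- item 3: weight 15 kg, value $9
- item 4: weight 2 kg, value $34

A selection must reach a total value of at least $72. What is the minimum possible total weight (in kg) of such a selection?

Subsets with value ≥ 72, sorted by total weight:
- item 1+item 2+item 4: weight 13, value 75
- item 1+item 2+item 3+item 4: weight 28, value 84
Minimum weight: 13 kg.

13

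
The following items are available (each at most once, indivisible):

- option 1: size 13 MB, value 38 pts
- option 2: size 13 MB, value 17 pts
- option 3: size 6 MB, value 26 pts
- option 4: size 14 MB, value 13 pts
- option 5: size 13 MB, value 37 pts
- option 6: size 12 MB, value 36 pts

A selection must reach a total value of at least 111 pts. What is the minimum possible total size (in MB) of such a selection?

38

Subsets with value ≥ 111, sorted by total size:
- option 1+option 5+option 6: size 38, value 111
- option 1+option 3+option 5+option 6: size 44, value 137
- option 1+option 2+option 3+option 6: size 44, value 117
- option 2+option 3+option 5+option 6: size 44, value 116
Minimum size: 38 MB.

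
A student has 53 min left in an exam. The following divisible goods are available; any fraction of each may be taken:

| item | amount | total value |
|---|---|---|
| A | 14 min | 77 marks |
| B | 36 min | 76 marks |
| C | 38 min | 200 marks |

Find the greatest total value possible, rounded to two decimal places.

279.11

Take in order of value per unit:
- A (77/14 per unit): all 14 → value 77, running total 77.00
- C (200/38 per unit): all 38 → value 200, running total 277.00
- B (76/36 per unit): 1 of 36 → value 1×76/36 = 2.1111, running total 279.11
Total 279.11.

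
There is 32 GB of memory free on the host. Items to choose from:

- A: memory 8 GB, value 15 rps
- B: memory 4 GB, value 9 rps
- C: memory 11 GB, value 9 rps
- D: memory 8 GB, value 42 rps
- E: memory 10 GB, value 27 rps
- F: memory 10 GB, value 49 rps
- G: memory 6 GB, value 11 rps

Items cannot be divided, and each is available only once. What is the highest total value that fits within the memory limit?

127 rps

This is a 0/1 knapsack; check combinations near the capacity.
- B+D+E+F: memory 4+8+10+10=32, value 9+42+27+49=127
- D+E+F: memory 8+10+10=28, value 42+27+49=118
- A+D+F+G: memory 8+8+10+6=32, value 15+42+49+11=117
Best: 127 rps.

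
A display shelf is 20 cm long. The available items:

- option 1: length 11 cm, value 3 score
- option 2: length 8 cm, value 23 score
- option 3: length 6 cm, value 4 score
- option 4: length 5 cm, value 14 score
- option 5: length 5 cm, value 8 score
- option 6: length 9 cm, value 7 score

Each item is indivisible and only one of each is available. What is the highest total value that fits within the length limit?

Check high-value combinations within 20 cm:
- option 2+option 4+option 5: length 8+5+5=18, value 23+14+8=45
- option 2+option 3+option 4: length 8+6+5=19, value 23+4+14=41
- option 2+option 4: length 8+5=13, value 23+14=37
Best: 45 score.

45 score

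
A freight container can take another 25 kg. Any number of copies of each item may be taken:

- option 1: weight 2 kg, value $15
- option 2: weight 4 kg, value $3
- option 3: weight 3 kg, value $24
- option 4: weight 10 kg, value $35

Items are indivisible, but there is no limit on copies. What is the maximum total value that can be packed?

Best value-per-unit is option 3 at 24/3; filling with it alone gives 8×24 = 192.
Optimal mix: 2×option 1 + 7×option 3 → weight 25, value 198.

$198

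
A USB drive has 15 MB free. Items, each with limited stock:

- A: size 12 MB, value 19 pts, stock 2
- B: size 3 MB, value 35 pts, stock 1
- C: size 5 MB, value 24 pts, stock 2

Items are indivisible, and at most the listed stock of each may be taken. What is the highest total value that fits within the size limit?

Best selections within size 15 and stock limits:
- 1×B + 2×C: size 13, value 83
- 1×B + 1×C: size 8, value 59
- 1×A + 1×B: size 15, value 54
- 2×C: size 10, value 48
Best: 83 pts.

83 pts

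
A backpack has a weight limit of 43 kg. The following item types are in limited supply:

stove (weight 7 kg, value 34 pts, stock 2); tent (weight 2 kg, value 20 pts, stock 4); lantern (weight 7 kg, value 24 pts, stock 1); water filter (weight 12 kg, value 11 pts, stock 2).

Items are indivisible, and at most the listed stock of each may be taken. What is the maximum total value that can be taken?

183 pts

Best selections within weight 43 and stock limits:
- 2×stove + 4×tent + 1×lantern + 1×water filter: weight 41, value 183
- 2×stove + 4×tent + 1×lantern: weight 29, value 172
Best: 183 pts.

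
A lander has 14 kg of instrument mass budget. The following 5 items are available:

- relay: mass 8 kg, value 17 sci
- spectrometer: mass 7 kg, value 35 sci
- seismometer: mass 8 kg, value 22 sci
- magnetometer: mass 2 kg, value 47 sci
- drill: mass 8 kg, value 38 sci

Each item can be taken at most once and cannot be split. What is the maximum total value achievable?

This is a 0/1 knapsack; check combinations near the capacity.
- magnetometer+drill: mass 2+8=10, value 47+38=85
- spectrometer+magnetometer: mass 7+2=9, value 35+47=82
- seismometer+magnetometer: mass 8+2=10, value 22+47=69
- relay+magnetometer: mass 8+2=10, value 17+47=64
- magnetometer: mass 2, value 47
Best: 85 sci.

85 sci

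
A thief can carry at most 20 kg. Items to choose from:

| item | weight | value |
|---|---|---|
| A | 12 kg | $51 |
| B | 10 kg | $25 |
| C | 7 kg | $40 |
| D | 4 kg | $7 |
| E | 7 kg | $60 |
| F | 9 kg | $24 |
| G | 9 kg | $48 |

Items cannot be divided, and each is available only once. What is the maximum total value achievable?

This is a 0/1 knapsack; check combinations near the capacity.
- D+E+G: weight 4+7+9=20, value 7+60+48=115
- A+E: weight 12+7=19, value 51+60=111
- E+G: weight 7+9=16, value 60+48=108
- C+D+E: weight 7+4+7=18, value 40+7+60=107
Best: $115.

$115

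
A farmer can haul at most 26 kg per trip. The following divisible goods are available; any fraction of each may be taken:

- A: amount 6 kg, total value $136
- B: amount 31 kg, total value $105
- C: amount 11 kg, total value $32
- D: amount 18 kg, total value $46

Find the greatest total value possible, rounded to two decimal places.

203.74

Take in order of value per unit:
- A (136/6 per unit): all 6 → value 136, running total 136.00
- B (105/31 per unit): 20 of 31 → value 20×105/31 = 67.7419, running total 203.74
Total 203.74.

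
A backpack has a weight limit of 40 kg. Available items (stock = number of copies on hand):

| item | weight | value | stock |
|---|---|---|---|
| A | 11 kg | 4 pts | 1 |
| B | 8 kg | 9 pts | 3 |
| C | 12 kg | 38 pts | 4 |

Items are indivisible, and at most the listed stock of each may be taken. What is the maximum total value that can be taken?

Best selections within weight 40 and stock limits:
- 3×C: weight 36, value 114
- 2×B + 2×C: weight 40, value 94
- 1×B + 2×C: weight 32, value 85
- 1×A + 2×C: weight 35, value 80
Best: 114 pts.

114 pts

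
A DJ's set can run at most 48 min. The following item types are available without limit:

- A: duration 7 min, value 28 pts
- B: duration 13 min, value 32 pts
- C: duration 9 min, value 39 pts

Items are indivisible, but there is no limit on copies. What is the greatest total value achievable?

201 pts

Best value-per-unit is C at 39/9; filling with it alone gives 5×39 = 195.
Optimal mix: 3×A + 3×C → duration 48, value 201.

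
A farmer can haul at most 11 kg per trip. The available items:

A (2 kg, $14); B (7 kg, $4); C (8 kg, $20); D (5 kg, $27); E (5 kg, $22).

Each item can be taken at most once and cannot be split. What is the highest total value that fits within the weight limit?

This is a 0/1 knapsack; check combinations near the capacity.
- D+E: weight 5+5=10, value 27+22=49
- A+D: weight 2+5=7, value 14+27=41
- A+E: weight 2+5=7, value 14+22=36
Best: $49.

$49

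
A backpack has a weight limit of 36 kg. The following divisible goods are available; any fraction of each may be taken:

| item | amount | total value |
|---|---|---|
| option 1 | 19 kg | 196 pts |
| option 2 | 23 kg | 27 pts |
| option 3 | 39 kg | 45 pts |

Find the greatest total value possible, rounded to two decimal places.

Take in order of value per unit:
- option 1 (196/19 per unit): all 19 → value 196, running total 196.00
- option 2 (27/23 per unit): 17 of 23 → value 17×27/23 = 19.9565, running total 215.96
Total 215.96.

215.96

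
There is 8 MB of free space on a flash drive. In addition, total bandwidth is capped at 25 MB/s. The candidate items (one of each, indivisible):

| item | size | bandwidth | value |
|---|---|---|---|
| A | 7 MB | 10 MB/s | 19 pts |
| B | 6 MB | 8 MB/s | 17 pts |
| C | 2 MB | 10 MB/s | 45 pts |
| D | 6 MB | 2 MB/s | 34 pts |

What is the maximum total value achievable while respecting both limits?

Feasible sets respecting both limits:
- C+D: size 8, bandwidth 12, value 79
- B+C: size 8, bandwidth 18, value 62
- C: size 2, bandwidth 10, value 45
Best: 79 pts.

79 pts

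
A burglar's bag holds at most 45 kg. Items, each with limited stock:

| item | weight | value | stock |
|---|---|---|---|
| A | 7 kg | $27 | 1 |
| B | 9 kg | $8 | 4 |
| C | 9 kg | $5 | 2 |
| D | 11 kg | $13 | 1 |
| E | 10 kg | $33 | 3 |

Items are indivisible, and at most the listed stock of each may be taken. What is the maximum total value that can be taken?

$126

Best selections within weight 45 and stock limits:
- 1×A + 3×E: weight 37, value 126
- 1×D + 3×E: weight 41, value 112
- 1×A + 2×B + 2×E: weight 45, value 109
- 1×B + 3×E: weight 39, value 107
Best: $126.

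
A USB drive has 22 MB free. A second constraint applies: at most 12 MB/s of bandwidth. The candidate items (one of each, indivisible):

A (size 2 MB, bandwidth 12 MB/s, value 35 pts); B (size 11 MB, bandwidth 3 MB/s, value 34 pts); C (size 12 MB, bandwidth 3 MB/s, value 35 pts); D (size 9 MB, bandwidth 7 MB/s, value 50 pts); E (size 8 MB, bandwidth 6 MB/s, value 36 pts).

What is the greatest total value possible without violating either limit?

85 pts

Feasible sets respecting both limits:
- C+D: size 21, bandwidth 10, value 85
- B+D: size 20, bandwidth 10, value 84
- C+E: size 20, bandwidth 9, value 71
- B+E: size 19, bandwidth 9, value 70
Best: 85 pts.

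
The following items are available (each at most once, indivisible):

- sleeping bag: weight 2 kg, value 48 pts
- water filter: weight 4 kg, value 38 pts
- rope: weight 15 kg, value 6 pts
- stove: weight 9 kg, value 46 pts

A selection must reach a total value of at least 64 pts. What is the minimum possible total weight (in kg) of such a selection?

Subsets with value ≥ 64, sorted by total weight:
- sleeping bag+water filter: weight 6, value 86
- sleeping bag+stove: weight 11, value 94
- water filter+stove: weight 13, value 84
- sleeping bag+water filter+stove: weight 15, value 132
Minimum weight: 6 kg.

6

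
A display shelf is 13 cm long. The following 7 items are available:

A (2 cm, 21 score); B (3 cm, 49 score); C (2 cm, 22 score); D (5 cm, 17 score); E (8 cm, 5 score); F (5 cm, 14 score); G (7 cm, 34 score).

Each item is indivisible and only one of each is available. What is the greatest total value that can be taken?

109 score

Check high-value combinations within 13 cm:
- A+B+C+D: length 2+3+2+5=12, value 21+49+22+17=109
- A+B+C+F: length 2+3+2+5=12, value 21+49+22+14=106
- B+C+G: length 3+2+7=12, value 49+22+34=105
- A+B+G: length 2+3+7=12, value 21+49+34=104
Best: 109 score.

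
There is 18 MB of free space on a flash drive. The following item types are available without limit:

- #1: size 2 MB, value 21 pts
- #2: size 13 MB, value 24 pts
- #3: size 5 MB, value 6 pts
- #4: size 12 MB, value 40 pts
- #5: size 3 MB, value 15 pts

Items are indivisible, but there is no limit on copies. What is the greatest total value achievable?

Best value-per-unit is #1 at 21/2, and filling with it alone uses size 9×2=18. No mix of the others beats 9×21 = 189.

189 pts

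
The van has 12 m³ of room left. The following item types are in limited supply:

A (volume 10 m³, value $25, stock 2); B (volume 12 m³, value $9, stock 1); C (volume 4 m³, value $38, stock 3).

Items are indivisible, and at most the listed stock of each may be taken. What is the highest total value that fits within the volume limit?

$114

Top feasible selections:
- 3×C: volume 12, value 114
- 2×C: volume 8, value 76
- 1×C: volume 4, value 38
Best: $114.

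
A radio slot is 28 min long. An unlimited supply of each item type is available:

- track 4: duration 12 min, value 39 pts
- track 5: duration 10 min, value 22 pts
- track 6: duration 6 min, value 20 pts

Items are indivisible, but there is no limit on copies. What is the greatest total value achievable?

Best value-per-unit is track 6 at 20/6; filling with it alone gives 4×20 = 80.
Optimal mix: 1×track 5 + 3×track 6 → duration 28, value 82.

82 pts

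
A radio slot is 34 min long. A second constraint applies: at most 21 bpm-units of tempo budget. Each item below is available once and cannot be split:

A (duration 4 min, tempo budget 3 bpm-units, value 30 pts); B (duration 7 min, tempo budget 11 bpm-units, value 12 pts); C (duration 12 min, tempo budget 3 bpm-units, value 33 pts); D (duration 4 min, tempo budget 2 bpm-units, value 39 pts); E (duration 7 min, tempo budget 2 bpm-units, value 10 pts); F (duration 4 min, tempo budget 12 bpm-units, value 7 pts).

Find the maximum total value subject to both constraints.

124 pts

Feasible sets respecting both limits:
- A+B+C+D+E: duration 34, tempo budget 21, value 124
- A+B+C+D: duration 27, tempo budget 19, value 114
- A+C+D+E: duration 27, tempo budget 10, value 112
- A+C+D+F: duration 24, tempo budget 20, value 109
Best: 124 pts.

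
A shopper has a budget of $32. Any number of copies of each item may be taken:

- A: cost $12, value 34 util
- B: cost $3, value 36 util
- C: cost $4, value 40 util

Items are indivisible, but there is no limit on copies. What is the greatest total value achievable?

368 util

Best value-per-unit is B at 36/3; filling with it alone gives 10×36 = 360.
Optimal mix: 8×B + 2×C → cost 32, value 368.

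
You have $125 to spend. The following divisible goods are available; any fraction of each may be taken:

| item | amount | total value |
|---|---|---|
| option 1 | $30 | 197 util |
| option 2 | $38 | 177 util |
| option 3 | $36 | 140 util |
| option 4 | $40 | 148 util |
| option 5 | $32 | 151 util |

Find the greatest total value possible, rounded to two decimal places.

Take in order of value per unit:
- option 1 (197/30 per unit): all 30 → value 197, running total 197.00
- option 5 (151/32 per unit): all 32 → value 151, running total 348.00
- option 2 (177/38 per unit): all 38 → value 177, running total 525.00
- option 3 (140/36 per unit): 25 of 36 → value 25×140/36 = 97.2222, running total 622.22
Total 622.22.

622.22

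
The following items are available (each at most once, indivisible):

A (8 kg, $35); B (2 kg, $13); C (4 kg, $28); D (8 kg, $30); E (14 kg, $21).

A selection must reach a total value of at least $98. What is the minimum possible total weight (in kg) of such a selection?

22

Subsets with value ≥ 98, sorted by total weight:
- A+B+C+D: weight 22, value 106
- A+B+D+E: weight 32, value 99
- A+C+D+E: weight 34, value 114
- A+B+C+D+E: weight 36, value 127
Minimum weight: 22 kg.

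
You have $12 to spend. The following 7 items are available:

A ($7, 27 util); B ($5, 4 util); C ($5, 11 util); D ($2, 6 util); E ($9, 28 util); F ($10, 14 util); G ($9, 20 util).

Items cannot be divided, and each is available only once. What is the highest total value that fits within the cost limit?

38 util

Check high-value combinations within $12:
- A+C: cost 7+5=12, value 27+11=38
- D+E: cost 2+9=11, value 6+28=34
- A+D: cost 7+2=9, value 27+6=33
- A+B: cost 7+5=12, value 27+4=31
- E: cost 9, value 28
Best: 38 util.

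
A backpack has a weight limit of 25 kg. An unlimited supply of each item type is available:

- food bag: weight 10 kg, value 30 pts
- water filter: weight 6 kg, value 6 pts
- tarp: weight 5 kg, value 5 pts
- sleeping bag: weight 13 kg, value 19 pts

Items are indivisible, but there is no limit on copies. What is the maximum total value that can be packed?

Best value-per-unit is food bag at 30/10; filling with it alone gives 2×30 = 60.
Optimal mix: 2×food bag + 1×tarp → weight 25, value 65.

65 pts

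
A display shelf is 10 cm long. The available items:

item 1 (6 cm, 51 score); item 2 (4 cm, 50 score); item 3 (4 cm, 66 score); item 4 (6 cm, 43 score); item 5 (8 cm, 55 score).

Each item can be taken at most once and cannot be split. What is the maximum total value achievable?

117 score

Check high-value combinations within 10 cm:
- item 1+item 3: length 6+4=10, value 51+66=117
- item 2+item 3: length 4+4=8, value 50+66=116
- item 3+item 4: length 4+6=10, value 66+43=109
- item 1+item 2: length 6+4=10, value 51+50=101
- item 2+item 4: length 4+6=10, value 50+43=93
Best: 117 score.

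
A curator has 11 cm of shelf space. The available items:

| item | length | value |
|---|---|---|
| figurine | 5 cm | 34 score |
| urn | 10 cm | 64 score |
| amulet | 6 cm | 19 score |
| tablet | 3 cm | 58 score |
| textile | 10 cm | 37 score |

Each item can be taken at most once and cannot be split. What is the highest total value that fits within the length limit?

92 score

Check high-value combinations within 11 cm:
- figurine+tablet: length 5+3=8, value 34+58=92
- amulet+tablet: length 6+3=9, value 19+58=77
- urn: length 10, value 64
- tablet: length 3, value 58
Best: 92 score.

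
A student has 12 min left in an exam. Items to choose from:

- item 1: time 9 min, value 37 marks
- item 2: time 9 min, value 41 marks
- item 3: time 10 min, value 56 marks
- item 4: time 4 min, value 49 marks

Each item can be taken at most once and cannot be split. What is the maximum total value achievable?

56 marks

Check high-value combinations within 12 min:
- item 3: time 10, value 56
- item 4: time 4, value 49
- item 2: time 9, value 41
- item 1: time 9, value 37
Best: 56 marks.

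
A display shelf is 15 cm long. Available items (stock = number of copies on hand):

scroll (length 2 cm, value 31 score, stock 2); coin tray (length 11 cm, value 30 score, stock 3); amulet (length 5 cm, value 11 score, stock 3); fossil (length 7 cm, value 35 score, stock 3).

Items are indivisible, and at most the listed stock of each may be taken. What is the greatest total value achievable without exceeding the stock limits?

97 score

Best selections within length 15 and stock limits:
- 2×scroll + 1×fossil: length 11, value 97
- 2×scroll + 1×coin tray: length 15, value 92
- 2×scroll + 2×amulet: length 14, value 84
- 1×scroll + 1×amulet + 1×fossil: length 14, value 77
Best: 97 score.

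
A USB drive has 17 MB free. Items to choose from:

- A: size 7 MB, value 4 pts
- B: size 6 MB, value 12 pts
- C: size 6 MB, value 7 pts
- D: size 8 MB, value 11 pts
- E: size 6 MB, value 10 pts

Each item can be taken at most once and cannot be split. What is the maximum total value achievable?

Check high-value combinations within 17 MB:
- B+D: size 6+8=14, value 12+11=23
- B+E: size 6+6=12, value 12+10=22
- D+E: size 8+6=14, value 11+10=21
- B+C: size 6+6=12, value 12+7=19
Best: 23 pts.

23 pts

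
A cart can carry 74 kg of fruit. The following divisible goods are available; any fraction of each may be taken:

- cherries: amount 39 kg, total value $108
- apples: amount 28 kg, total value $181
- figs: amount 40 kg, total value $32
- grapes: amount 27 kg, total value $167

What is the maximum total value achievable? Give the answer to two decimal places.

Take in order of value per unit:
- apples (181/28 per unit): all 28 → value 181, running total 181.00
- grapes (167/27 per unit): all 27 → value 167, running total 348.00
- cherries (108/39 per unit): 19 of 39 → value 19×108/39 = 52.6154, running total 400.62
Total 400.62.

400.62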